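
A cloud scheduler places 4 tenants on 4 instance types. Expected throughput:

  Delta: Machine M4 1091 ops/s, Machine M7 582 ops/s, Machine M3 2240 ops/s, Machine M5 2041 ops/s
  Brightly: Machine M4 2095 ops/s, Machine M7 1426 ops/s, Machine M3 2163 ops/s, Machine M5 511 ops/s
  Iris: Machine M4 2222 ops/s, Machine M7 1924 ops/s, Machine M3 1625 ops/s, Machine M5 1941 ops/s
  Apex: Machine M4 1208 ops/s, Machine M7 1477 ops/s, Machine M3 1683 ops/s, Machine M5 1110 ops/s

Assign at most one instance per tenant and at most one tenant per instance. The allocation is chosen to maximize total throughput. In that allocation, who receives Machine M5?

Optimal: Delta→Machine M5 (2041 ops/s), Brightly→Machine M3 (2163 ops/s), Iris→Machine M4 (2222 ops/s), Apex→Machine M7 (1477 ops/s) — total 2041+2163+2222+1477 = 7903 ops/s.
Delta's own top instance is Machine M3 (2240 ops/s), but forcing Delta→Machine M3 and reassigning the rest optimally gives only 7753 ops/s — worse by 150.

Delta receives Machine M5.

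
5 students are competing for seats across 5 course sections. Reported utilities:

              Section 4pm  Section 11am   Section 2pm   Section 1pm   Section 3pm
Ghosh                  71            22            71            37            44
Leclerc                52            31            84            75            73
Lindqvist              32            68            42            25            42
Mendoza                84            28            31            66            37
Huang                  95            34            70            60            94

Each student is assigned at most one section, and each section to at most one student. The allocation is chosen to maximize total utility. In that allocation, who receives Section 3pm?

Optimal: Ghosh→Section 2pm (71 points), Leclerc→Section 1pm (75 points), Lindqvist→Section 11am (68 points), Mendoza→Section 4pm (84 points), Huang→Section 3pm (94 points) — total 71+75+68+84+94 = 392 points.
Row-greedy (each student in turn takes its best remaining section) gives 383 points, worse by 9.
Next-best assignment: Ghosh→Section 4pm, Leclerc→Section 2pm, Lindqvist→Section 11am, Mendoza→Section 1pm, Huang→Section 3pm = 383 points.
No other one-to-one assignment exceeds 392 points.
Huang's own top section is Section 4pm (95 points), but forcing Huang→Section 4pm and reassigning the rest optimally gives only 373 points — worse by 19.

Huang receives Section 3pm.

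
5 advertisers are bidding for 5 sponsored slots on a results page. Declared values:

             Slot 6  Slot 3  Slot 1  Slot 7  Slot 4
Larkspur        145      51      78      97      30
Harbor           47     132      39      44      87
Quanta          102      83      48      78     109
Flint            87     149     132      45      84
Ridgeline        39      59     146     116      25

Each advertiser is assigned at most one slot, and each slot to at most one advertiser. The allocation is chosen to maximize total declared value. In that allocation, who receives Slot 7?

Optimal: Larkspur→Slot 6 ($145), Harbor→Slot 3 ($132), Quanta→Slot 4 ($109), Flint→Slot 1 ($132), Ridgeline→Slot 7 ($116) — total 145+132+109+132+116 = $634.
Max-entry greedy (repeatedly take the single best remaining cell) gives $593, worse by 41.
Next-best assignment: Larkspur→Slot 6, Harbor→Slot 4, Quanta→Slot 7, Flint→Slot 3, Ridgeline→Slot 1 = $605.
No other one-to-one assignment exceeds $634.
Ridgeline's own top slot is Slot 1 ($146), but forcing Ridgeline→Slot 1 and reassigning the rest optimally gives only $605 — worse by 29.

Ridgeline receives Slot 7.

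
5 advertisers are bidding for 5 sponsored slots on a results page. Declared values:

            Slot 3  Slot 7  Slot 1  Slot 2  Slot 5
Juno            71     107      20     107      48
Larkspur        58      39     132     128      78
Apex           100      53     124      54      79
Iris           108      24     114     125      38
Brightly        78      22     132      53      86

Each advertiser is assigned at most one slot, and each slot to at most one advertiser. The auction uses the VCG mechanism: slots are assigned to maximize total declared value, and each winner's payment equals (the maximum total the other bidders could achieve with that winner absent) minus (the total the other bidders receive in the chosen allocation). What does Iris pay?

Iris pays $21.

Efficient allocation: Juno→Slot 7 ($107), Larkspur→Slot 2 ($128), Apex→Slot 5 ($79), Iris→Slot 3 ($108), Brightly→Slot 1 ($132); total welfare W = $554.
Iris receives Slot 3 at value $108, so the others get W − 108 = $446.
Without Iris: best allocation of the remaining 4 bidders over all 5 slots is Juno→Slot 7 ($107), Larkspur→Slot 2 ($128), Apex→Slot 3 ($100), Brightly→Slot 1 ($132), total $467.
VCG payment = (others' best without Iris) − (others' welfare with Iris) = 467 − 446 = $21.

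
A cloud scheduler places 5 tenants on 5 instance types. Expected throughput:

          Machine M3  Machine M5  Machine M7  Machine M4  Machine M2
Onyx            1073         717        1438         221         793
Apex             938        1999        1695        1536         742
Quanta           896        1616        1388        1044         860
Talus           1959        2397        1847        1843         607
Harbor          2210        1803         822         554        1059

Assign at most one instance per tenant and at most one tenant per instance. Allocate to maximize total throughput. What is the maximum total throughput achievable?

This is the linear assignment problem.
Optimal: Onyx→Machine M7 (1438 ops/s), Apex→Machine M4 (1536 ops/s), Quanta→Machine M2 (860 ops/s), Talus→Machine M5 (2397 ops/s), Harbor→Machine M3 (2210 ops/s) — total 1438+1536+860+2397+2210 = 8441 ops/s.
Checked against all permutations: 8441 ops/s is optimal.

Max total: 8441 ops/s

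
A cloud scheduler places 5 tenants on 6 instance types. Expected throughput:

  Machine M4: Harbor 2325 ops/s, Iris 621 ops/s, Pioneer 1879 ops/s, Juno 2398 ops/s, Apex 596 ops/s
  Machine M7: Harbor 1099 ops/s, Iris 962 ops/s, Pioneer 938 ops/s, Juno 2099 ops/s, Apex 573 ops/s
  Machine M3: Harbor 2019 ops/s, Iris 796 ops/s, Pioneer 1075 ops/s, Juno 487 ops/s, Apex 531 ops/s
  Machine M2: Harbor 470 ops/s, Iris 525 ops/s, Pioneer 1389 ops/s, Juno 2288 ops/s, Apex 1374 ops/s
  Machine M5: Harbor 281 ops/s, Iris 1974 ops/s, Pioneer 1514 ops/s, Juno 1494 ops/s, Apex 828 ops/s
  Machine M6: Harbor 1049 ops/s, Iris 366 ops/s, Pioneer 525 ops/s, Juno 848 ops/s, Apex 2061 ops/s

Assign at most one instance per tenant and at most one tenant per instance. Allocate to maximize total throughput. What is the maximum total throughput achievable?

Max total: 10221 ops/s

Optimal: Harbor→Machine M3 (2019 ops/s), Iris→Machine M5 (1974 ops/s), Pioneer→Machine M4 (1879 ops/s), Juno→Machine M2 (2288 ops/s), Apex→Machine M6 (2061 ops/s) — total 2019+1974+1879+2288+2061 = 10221 ops/s.
Column-greedy (each instance in turn goes to its best remaining tenant) gives 7920 ops/s, worse by 2301.
No other one-to-one assignment exceeds 10221 ops/s.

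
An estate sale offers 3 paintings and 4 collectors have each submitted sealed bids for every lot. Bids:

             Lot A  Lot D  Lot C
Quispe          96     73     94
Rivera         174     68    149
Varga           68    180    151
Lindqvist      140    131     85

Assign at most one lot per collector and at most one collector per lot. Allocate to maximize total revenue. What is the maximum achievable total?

Treat this as an assignment problem: match each collector to one lot.
Optimal: Lindqvist→Lot A ($140), Varga→Lot D ($180), Rivera→Lot C ($149) — total 140+180+149 = $469.
Every other assignment is strictly worse.

Max total: $469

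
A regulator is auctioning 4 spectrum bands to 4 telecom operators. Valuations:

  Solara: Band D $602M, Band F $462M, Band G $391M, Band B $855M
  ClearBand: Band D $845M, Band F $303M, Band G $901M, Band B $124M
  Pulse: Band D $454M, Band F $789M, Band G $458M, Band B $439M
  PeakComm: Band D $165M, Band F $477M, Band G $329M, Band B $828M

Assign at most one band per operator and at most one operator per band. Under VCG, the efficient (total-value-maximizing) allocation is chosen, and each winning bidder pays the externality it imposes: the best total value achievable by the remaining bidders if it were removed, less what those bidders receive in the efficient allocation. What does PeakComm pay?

PeakComm pays $253M.

Efficient allocation: Solara→Band D ($602M), ClearBand→Band G ($901M), Pulse→Band F ($789M), PeakComm→Band B ($828M); total welfare W = $3120M.
PeakComm receives Band B at value $828M, so the others get W − 828 = $2292M.
Without PeakComm: best allocation of the remaining 3 bidders over all 4 bands is Solara→Band B ($855M), ClearBand→Band G ($901M), Pulse→Band F ($789M), total $2545M.
VCG payment = (others' best without PeakComm) − (others' welfare with PeakComm) = 2545 − 2292 = $253M.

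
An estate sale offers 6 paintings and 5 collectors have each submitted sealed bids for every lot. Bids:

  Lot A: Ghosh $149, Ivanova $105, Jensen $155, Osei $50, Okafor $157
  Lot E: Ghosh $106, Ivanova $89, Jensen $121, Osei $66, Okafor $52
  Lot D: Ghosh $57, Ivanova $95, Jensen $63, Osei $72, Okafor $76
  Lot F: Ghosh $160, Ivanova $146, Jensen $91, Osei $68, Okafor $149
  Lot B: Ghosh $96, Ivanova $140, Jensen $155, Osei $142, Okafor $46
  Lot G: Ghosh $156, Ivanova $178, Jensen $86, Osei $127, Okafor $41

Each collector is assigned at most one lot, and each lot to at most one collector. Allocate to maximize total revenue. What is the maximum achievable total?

Maximum total: $758

Treat this as an assignment problem: match each collector to one lot.
Optimal: Ghosh→Lot F ($160), Ivanova→Lot G ($178), Jensen→Lot E ($121), Osei→Lot B ($142), Okafor→Lot A ($157) — total 160+178+121+142+157 = $758.
Row-greedy (each collector in turn takes its best remaining lot) gives $711, worse by 47.
Swapping Okafor↔Osei (Okafor→Lot B $46, Osei→Lot A $50) loses 203.
No other one-to-one assignment exceeds $758.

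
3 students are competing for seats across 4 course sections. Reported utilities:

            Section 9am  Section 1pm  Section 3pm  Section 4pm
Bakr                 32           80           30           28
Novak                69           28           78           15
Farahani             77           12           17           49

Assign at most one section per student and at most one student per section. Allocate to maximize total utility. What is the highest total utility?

Max total: 235 points

This is a one-to-one assignment (maximum-weight bipartite matching).
Optimal: Bakr→Section 1pm (80 points), Novak→Section 3pm (78 points), Farahani→Section 9am (77 points) — total 80+78+77 = 235 points.
Swapping Bakr↔Farahani (Bakr→Section 9am 32 points, Farahani→Section 1pm 12 points) loses 113.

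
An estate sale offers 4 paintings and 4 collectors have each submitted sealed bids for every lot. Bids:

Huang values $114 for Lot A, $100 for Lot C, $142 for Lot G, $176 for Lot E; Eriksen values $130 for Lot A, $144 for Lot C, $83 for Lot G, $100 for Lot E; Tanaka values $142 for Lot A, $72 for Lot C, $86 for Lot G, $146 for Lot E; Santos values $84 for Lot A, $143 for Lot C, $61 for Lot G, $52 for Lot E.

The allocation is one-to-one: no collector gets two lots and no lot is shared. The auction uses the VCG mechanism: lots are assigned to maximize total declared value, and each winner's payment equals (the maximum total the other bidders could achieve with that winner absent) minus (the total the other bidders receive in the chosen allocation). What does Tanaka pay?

Efficient allocation: Huang→Lot G ($142), Eriksen→Lot A ($130), Tanaka→Lot E ($146), Santos→Lot C ($143); total welfare W = $561.
Tanaka receives Lot E at value $146, so the others get W − 146 = $415.
Without Tanaka: best allocation of the remaining 3 bidders over all 4 lots is Huang→Lot E ($176), Eriksen→Lot A ($130), Santos→Lot C ($143), total $449.
VCG payment = (others' best without Tanaka) − (others' welfare with Tanaka) = 449 − 415 = $34.

Tanaka pays $34.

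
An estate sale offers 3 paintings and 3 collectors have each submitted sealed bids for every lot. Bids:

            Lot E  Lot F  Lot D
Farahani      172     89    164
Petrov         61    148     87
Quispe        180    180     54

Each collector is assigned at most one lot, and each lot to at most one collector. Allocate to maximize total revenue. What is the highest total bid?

Max total: $492

Optimal: Farahani→Lot D ($164), Petrov→Lot F ($148), Quispe→Lot E ($180) — total 164+148+180 = $492.
Row-greedy (each collector in turn takes its best remaining lot) gives $374, worse by 118.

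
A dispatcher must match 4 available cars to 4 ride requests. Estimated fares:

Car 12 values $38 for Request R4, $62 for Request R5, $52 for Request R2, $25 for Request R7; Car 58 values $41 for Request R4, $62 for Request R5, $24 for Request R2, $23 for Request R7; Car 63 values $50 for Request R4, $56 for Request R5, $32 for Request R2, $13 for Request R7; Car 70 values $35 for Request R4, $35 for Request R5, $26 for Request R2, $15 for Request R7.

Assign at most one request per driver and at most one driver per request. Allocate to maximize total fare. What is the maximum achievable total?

Optimal: Car 12→Request R2 ($52), Car 58→Request R5 ($62), Car 63→Request R4 ($50), Car 70→Request R7 ($15) — total 52+62+50+15 = $179.
Row-greedy (each driver in turn takes its best remaining request) gives $150, worse by 29.

Max total: $179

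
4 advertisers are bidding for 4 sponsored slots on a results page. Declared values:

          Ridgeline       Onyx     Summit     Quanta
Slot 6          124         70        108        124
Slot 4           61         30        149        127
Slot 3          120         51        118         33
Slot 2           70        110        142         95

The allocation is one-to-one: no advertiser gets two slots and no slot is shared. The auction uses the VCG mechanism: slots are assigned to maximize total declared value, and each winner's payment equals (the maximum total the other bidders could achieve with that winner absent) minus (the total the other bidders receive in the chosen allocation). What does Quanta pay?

Efficient allocation: Ridgeline→Slot 3 ($120), Onyx→Slot 2 ($110), Summit→Slot 4 ($149), Quanta→Slot 6 ($124); total welfare W = $503.
Quanta receives Slot 6 at value $124, so the others get W − 124 = $379.
Without Quanta: best allocation of the remaining 3 bidders over all 4 slots is Ridgeline→Slot 6 ($124), Onyx→Slot 2 ($110), Summit→Slot 4 ($149), total $383.
VCG payment = (others' best without Quanta) − (others' welfare with Quanta) = 383 − 379 = $4.

Quanta pays $4.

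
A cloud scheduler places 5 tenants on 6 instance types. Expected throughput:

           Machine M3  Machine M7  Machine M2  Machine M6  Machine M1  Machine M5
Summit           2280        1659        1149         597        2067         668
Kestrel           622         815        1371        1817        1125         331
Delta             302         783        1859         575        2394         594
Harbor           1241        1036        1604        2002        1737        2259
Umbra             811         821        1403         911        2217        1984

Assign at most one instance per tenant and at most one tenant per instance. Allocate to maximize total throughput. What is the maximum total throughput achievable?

Max total: 10432 ops/s

Optimal: Summit→Machine M3 (2280 ops/s), Kestrel→Machine M6 (1817 ops/s), Delta→Machine M2 (1859 ops/s), Harbor→Machine M5 (2259 ops/s), Umbra→Machine M1 (2217 ops/s) — total 2280+1817+1859+2259+2217 = 10432 ops/s.
Column-greedy (each instance in turn goes to its best remaining tenant) gives 9209 ops/s, worse by 1223.
Next-best assignment: Summit→Machine M3, Kestrel→Machine M6, Delta→Machine M1, Harbor→Machine M5, Umbra→Machine M2 = 10153 ops/s.
Swapping Umbra↔Summit (Umbra→Machine M3 811 ops/s, Summit→Machine M1 2067 ops/s) loses 1619.
Checked against all permutations: 10432 ops/s is optimal.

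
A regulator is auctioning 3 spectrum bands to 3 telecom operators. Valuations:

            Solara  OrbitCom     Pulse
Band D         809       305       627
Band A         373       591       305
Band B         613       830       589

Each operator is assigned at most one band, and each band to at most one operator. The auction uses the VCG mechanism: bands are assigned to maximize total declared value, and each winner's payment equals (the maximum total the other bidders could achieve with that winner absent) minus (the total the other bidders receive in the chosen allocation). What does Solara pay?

Solara pays $277M.

Efficient allocation: Solara→Band D ($809M), OrbitCom→Band A ($591M), Pulse→Band B ($589M); total welfare W = $1989M.
Solara receives Band D at value $809M, so the others get W − 809 = $1180M.
Without Solara: best allocation of the remaining 2 bidders over all 3 bands is OrbitCom→Band B ($830M), Pulse→Band D ($627M), total $1457M.
VCG payment = (others' best without Solara) − (others' welfare with Solara) = 1457 − 1180 = $277M.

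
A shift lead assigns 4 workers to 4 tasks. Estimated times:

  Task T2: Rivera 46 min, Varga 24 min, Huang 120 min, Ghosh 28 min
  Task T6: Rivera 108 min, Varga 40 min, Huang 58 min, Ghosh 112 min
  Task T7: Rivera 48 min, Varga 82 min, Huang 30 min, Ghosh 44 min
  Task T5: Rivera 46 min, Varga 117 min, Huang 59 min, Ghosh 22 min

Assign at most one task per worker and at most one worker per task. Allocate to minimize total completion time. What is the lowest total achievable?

Min total: 138 min

Treat this as an assignment problem: match each worker to one task.
Optimal: Rivera→Task T2 (46 min), Varga→Task T6 (40 min), Huang→Task T7 (30 min), Ghosh→Task T5 (22 min) — total 46+40+30+22 = 138 min.
Column-greedy (each task in turn goes to its cheapest remaining worker) gives 172 min, worse by 34.
Swapping Varga↔Ghosh (Varga→Task T5 117 min, Ghosh→Task T6 112 min) adds 167.
Every other assignment is strictly worse.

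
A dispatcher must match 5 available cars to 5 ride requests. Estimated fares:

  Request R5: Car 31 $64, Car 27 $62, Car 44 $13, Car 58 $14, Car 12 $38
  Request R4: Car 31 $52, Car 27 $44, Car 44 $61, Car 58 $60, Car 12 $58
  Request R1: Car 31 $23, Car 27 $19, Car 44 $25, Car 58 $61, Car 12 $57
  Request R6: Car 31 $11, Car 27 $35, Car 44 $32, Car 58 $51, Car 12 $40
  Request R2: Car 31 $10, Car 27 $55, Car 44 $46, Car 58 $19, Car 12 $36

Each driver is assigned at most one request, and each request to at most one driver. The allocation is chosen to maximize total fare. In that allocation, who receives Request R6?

Optimal: Car 31→Request R5 ($64), Car 27→Request R2 ($55), Car 44→Request R4 ($61), Car 58→Request R6 ($51), Car 12→Request R1 ($57) — total 64+55+61+51+57 = $288.
Column-greedy (each request in turn goes to its best remaining driver) gives $281, worse by 7.
Swapping Car 58↔Car 27 (Car 58→Request R2 $19, Car 27→Request R6 $35) loses 52.
Car 58's own top request is Request R1 ($61), but forcing Car 58→Request R1 and reassigning the rest optimally gives only $281 — worse by 7.

Car 58 receives Request R6.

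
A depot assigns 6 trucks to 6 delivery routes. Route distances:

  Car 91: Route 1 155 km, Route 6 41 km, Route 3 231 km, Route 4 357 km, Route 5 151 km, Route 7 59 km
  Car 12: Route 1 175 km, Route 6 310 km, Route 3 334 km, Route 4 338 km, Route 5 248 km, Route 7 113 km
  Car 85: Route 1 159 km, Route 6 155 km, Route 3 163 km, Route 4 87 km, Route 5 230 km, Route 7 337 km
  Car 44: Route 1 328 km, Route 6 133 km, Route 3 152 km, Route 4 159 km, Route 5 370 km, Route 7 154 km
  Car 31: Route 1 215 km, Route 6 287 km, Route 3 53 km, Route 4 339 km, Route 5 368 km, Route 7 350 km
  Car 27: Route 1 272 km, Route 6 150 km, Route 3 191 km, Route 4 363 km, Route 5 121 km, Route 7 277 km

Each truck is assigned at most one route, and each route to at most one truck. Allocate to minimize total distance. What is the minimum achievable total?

Minimum total: 628 km

Optimal: Car 91→Route 7 (59 km), Car 12→Route 1 (175 km), Car 85→Route 4 (87 km), Car 44→Route 6 (133 km), Car 31→Route 3 (53 km), Car 27→Route 5 (121 km) — total 59+175+87+133+53+121 = 628 km.
Min-entry greedy (repeatedly take the single cheapest remaining cell) gives 743 km, worse by 115.
No other one-to-one assignment undercuts 628 km.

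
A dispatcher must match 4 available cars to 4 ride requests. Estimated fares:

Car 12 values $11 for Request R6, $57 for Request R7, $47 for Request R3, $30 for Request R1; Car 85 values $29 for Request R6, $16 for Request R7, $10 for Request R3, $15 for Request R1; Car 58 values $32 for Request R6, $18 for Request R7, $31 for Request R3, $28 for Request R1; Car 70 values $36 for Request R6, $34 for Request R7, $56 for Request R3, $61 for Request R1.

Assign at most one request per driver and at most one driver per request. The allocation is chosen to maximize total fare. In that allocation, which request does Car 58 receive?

This is a one-to-one assignment (maximum-weight bipartite matching).
Optimal: Car 12→Request R7 ($57), Car 85→Request R6 ($29), Car 58→Request R3 ($31), Car 70→Request R1 ($61) — total 57+29+31+61 = $178.
Column-greedy (each request in turn goes to its best remaining driver) gives $139, worse by 39.
Next-best assignment: Car 12→Request R7, Car 85→Request R6, Car 58→Request R1, Car 70→Request R3 = $170.
Checked against all permutations: $178 is optimal.
Car 58's own top request is Request R6 ($32), but forcing Car 58→Request R6 and reassigning the rest optimally gives only $160 — worse by 18.

Car 58 receives Request R3.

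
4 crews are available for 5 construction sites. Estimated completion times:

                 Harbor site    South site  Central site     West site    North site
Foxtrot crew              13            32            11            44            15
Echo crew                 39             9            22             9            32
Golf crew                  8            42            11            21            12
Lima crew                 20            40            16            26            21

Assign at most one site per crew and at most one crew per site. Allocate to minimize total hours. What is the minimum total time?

Optimal: Foxtrot crew→North site (15 hours), Echo crew→South site (9 hours), Golf crew→Harbor site (8 hours), Lima crew→Central site (16 hours) — total 15+9+8+16 = 48 hours.

Minimum total: 48 hours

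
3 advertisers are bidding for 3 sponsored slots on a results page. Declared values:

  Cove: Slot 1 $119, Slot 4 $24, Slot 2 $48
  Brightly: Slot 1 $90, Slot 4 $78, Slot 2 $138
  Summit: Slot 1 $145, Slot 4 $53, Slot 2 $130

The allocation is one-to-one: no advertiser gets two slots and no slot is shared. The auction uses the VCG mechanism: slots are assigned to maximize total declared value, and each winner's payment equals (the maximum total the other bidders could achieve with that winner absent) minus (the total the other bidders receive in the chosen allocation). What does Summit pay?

Summit pays $60.

Efficient allocation: Cove→Slot 1 ($119), Brightly→Slot 4 ($78), Summit→Slot 2 ($130); total welfare W = $327.
Summit receives Slot 2 at value $130, so the others get W − 130 = $197.
Without Summit: best allocation of the remaining 2 bidders over all 3 slots is Cove→Slot 1 ($119), Brightly→Slot 2 ($138), total $257.
VCG payment = (others' best without Summit) − (others' welfare with Summit) = 257 − 197 = $60.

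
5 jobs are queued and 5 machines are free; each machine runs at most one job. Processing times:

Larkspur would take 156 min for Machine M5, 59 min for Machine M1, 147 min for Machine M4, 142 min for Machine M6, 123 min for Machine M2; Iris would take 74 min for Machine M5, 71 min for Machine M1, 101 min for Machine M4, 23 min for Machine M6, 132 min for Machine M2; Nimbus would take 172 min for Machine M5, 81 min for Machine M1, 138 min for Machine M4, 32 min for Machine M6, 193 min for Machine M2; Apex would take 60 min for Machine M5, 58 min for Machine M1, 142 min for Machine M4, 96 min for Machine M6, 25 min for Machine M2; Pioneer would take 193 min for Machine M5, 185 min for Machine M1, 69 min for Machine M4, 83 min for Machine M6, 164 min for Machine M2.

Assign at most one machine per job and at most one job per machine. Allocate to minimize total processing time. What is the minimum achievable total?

Minimum total: 259 min

This is a one-to-one assignment (minimum-cost bipartite matching).
Optimal: Larkspur→Machine M1 (59 min), Iris→Machine M5 (74 min), Nimbus→Machine M6 (32 min), Apex→Machine M2 (25 min), Pioneer→Machine M4 (69 min) — total 59+74+32+25+69 = 259 min.
Column-greedy (each machine in turn goes to its cheapest remaining job) gives 404 min, worse by 145.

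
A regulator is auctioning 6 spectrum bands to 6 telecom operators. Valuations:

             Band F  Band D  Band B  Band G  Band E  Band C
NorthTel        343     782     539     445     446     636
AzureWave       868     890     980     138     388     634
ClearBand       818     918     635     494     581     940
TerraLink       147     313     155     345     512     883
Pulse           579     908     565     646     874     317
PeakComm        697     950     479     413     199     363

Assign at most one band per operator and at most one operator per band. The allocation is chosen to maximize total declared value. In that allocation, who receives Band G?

NorthTel receives Band G.

Optimal: NorthTel→Band G ($445M), AzureWave→Band B ($980M), ClearBand→Band F ($818M), TerraLink→Band C ($883M), Pulse→Band E ($874M), PeakComm→Band D ($950M) — total 445+980+818+883+874+950 = $4950M.
Row-greedy (each operator in turn takes its best remaining band) gives $4557M, worse by 393.
Next-best assignment: NorthTel→Band G, AzureWave→Band B, ClearBand→Band D, TerraLink→Band C, Pulse→Band E, PeakComm→Band F = $4797M.
No other one-to-one assignment exceeds $4950M.
NorthTel's own top band is Band D ($782M), but forcing NorthTel→Band D and reassigning the rest optimally gives only $4750M — worse by 200.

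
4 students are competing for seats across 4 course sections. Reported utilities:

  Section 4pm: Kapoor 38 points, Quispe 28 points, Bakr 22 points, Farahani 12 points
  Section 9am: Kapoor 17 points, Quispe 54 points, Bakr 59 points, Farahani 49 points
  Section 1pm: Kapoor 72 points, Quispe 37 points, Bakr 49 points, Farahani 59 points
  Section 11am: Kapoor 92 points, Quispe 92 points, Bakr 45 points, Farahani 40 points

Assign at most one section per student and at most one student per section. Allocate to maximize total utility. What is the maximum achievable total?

Optimal: Kapoor→Section 4pm (38 points), Quispe→Section 11am (92 points), Bakr→Section 9am (59 points), Farahani→Section 1pm (59 points) — total 38+92+59+59 = 248 points.
Max-entry greedy (repeatedly take the single best remaining cell) gives 238 points, worse by 10.
Next-best assignment: Kapoor→Section 11am, Quispe→Section 4pm, Bakr→Section 9am, Farahani→Section 1pm = 238 points.
Checked against all permutations: 248 points is optimal.

Max total: 248 points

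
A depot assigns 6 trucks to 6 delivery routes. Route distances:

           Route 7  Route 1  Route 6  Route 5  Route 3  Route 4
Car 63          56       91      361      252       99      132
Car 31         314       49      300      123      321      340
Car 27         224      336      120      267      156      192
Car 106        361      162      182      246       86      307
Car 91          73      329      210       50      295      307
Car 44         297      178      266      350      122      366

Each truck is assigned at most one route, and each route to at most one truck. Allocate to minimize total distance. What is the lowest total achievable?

Min total: 651 km

Optimal: Car 63→Route 7 (56 km), Car 31→Route 1 (49 km), Car 27→Route 4 (192 km), Car 106→Route 6 (182 km), Car 91→Route 5 (50 km), Car 44→Route 3 (122 km) — total 56+49+192+182+50+122 = 651 km.
Row-greedy (each truck in turn takes its cheapest remaining route) gives 727 km, worse by 76.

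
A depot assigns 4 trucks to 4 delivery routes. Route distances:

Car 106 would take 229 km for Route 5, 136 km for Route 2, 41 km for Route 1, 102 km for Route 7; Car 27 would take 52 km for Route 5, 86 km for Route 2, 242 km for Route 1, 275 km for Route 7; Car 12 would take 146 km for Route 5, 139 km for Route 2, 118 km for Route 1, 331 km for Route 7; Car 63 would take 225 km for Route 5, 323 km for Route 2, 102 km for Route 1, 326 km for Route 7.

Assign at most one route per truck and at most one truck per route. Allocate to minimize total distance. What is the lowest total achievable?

Min total: 395 km

This is a one-to-one assignment (minimum-cost bipartite matching).
Optimal: Car 106→Route 7 (102 km), Car 27→Route 5 (52 km), Car 12→Route 2 (139 km), Car 63→Route 1 (102 km) — total 102+52+139+102 = 395 km.
Min-entry greedy (repeatedly take the single cheapest remaining cell) gives 558 km, worse by 163.
Next-best assignment: Car 106→Route 7, Car 27→Route 2, Car 12→Route 5, Car 63→Route 1 = 436 km.
Swapping Car 106↔Car 12 (Car 106→Route 2 136 km, Car 12→Route 7 331 km) adds 226.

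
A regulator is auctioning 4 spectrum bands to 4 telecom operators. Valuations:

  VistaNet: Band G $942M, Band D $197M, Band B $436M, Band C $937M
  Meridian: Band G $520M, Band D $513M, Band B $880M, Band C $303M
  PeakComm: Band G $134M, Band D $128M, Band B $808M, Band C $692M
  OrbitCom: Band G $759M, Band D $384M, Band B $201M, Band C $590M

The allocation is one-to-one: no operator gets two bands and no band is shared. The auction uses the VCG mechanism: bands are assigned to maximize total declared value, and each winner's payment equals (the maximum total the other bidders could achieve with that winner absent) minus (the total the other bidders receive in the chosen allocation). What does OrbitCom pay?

Efficient allocation: VistaNet→Band C ($937M), Meridian→Band D ($513M), PeakComm→Band B ($808M), OrbitCom→Band G ($759M); total welfare W = $3017M.
OrbitCom receives Band G at value $759M, so the others get W − 759 = $2258M.
Without OrbitCom: best allocation of the remaining 3 bidders over all 4 bands is VistaNet→Band G ($942M), Meridian→Band B ($880M), PeakComm→Band C ($692M), total $2514M.
VCG payment = (others' best without OrbitCom) − (others' welfare with OrbitCom) = 2514 − 2258 = $256M.

OrbitCom pays $256M.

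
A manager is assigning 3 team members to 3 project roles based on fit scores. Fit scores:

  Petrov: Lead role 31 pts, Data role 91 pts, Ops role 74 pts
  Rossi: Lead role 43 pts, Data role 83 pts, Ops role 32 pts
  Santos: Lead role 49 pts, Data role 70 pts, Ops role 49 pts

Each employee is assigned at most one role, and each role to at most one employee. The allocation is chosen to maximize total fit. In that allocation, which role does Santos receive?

Santos receives Lead role.

Optimal: Petrov→Ops role (74 pts), Rossi→Data role (83 pts), Santos→Lead role (49 pts) — total 74+83+49 = 206 pts.
Max-entry greedy (repeatedly take the single best remaining cell) gives 172 pts, worse by 34.
Swapping Rossi↔Petrov (Rossi→Ops role 32 pts, Petrov→Data role 91 pts) loses 34.
No other one-to-one assignment exceeds 206 pts.
Santos's own top role is Data role (70 pts), but forcing Santos→Data role and reassigning the rest optimally gives only 187 pts — worse by 19.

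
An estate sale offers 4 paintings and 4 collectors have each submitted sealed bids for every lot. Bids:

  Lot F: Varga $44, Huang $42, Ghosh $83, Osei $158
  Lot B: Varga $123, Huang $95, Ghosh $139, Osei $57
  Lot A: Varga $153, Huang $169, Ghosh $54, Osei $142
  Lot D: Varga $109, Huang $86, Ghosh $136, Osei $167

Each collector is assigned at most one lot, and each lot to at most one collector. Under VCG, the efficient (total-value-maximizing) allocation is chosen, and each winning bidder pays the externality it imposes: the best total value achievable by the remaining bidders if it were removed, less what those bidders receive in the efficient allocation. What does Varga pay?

Efficient allocation: Varga→Lot B ($123), Huang→Lot A ($169), Ghosh→Lot D ($136), Osei→Lot F ($158); total welfare W = $586.
Varga receives Lot B at value $123, so the others get W − 123 = $463.
Without Varga: best allocation of the remaining 3 bidders over all 4 lots is Huang→Lot A ($169), Ghosh→Lot B ($139), Osei→Lot D ($167), total $475.
VCG payment = (others' best without Varga) − (others' welfare with Varga) = 475 − 463 = $12.

Varga pays $12.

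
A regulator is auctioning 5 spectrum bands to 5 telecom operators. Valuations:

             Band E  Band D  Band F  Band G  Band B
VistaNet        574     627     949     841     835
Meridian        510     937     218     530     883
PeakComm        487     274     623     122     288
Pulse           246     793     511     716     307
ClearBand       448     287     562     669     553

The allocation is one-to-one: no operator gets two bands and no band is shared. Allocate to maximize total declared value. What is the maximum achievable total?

Optimal: VistaNet→Band F ($949M), Meridian→Band B ($883M), PeakComm→Band E ($487M), Pulse→Band D ($793M), ClearBand→Band G ($669M) — total 949+883+487+793+669 = $3781M.
Column-greedy (each band in turn goes to its best remaining operator) gives $3403M, worse by 378.

Max total: $3781M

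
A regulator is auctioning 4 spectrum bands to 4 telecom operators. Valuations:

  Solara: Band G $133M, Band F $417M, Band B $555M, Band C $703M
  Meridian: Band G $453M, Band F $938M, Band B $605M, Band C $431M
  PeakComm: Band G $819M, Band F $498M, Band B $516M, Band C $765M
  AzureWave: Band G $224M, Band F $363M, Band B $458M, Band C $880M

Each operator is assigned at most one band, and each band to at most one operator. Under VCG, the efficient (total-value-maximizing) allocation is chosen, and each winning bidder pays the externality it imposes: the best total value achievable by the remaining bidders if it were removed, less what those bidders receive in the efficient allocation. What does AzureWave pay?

AzureWave pays $148M.

Efficient allocation: Solara→Band B ($555M), Meridian→Band F ($938M), PeakComm→Band G ($819M), AzureWave→Band C ($880M); total welfare W = $3192M.
AzureWave receives Band C at value $880M, so the others get W − 880 = $2312M.
Without AzureWave: best allocation of the remaining 3 bidders over all 4 bands is Solara→Band C ($703M), Meridian→Band F ($938M), PeakComm→Band G ($819M), total $2460M.
VCG payment = (others' best without AzureWave) − (others' welfare with AzureWave) = 2460 − 2312 = $148M.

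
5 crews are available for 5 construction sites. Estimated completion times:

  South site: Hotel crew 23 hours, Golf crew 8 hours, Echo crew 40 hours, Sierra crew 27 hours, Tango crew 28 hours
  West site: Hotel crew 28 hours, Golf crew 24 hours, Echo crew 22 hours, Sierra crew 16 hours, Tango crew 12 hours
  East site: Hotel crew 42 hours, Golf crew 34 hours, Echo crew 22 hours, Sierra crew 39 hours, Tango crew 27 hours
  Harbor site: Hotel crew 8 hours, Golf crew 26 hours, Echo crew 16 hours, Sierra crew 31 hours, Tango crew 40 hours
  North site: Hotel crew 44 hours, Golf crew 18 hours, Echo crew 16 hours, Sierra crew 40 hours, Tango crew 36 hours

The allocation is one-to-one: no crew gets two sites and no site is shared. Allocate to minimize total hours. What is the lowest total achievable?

Minimum total: 75 hours

This is the linear assignment problem.
Optimal: Hotel crew→Harbor site (8 hours), Golf crew→South site (8 hours), Echo crew→North site (16 hours), Sierra crew→West site (16 hours), Tango crew→East site (27 hours) — total 8+8+16+16+27 = 75 hours.
Min-entry greedy (repeatedly take the single cheapest remaining cell) gives 83 hours, worse by 8.
Checked against all permutations: 75 hours is optimal.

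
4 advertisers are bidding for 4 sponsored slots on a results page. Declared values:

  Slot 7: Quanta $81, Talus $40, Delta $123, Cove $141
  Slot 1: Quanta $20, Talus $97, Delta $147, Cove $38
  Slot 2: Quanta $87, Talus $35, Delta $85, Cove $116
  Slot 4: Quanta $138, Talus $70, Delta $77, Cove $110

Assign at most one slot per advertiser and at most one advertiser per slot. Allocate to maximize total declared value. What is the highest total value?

Optimal: Quanta→Slot 4 ($138), Talus→Slot 1 ($97), Delta→Slot 7 ($123), Cove→Slot 2 ($116) — total 138+97+123+116 = $474.
Max-entry greedy (repeatedly take the single best remaining cell) gives $461, worse by 13.
Next-best assignment: Quanta→Slot 4, Talus→Slot 1, Delta→Slot 2, Cove→Slot 7 = $461.
Swapping Cove↔Quanta (Cove→Slot 4 $110, Quanta→Slot 2 $87) loses 57.

Maximum total: $474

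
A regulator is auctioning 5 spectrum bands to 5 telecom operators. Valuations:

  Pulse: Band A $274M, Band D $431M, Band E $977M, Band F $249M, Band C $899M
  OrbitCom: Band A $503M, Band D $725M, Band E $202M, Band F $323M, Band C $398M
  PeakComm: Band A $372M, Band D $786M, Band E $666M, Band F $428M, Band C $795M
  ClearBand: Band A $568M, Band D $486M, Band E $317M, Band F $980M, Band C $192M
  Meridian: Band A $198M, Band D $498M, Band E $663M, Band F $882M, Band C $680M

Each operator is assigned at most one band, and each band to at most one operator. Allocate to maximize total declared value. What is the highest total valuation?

Max total: $3947M

This is the linear assignment problem.
Optimal: Pulse→Band E ($977M), OrbitCom→Band D ($725M), PeakComm→Band C ($795M), ClearBand→Band A ($568M), Meridian→Band F ($882M) — total 977+725+795+568+882 = $3947M.
Column-greedy (each band in turn goes to its best remaining operator) gives $3611M, worse by 336.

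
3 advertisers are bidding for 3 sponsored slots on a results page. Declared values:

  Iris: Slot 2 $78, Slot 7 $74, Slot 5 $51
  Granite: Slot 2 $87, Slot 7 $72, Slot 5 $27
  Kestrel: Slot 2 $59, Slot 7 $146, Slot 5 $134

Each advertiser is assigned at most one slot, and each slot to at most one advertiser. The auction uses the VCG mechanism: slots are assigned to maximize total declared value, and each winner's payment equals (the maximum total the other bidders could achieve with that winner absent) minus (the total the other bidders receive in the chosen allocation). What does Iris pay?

Iris pays $12.

Efficient allocation: Iris→Slot 7 ($74), Granite→Slot 2 ($87), Kestrel→Slot 5 ($134); total welfare W = $295.
Iris receives Slot 7 at value $74, so the others get W − 74 = $221.
Without Iris: best allocation of the remaining 2 bidders over all 3 slots is Granite→Slot 2 ($87), Kestrel→Slot 7 ($146), total $233.
VCG payment = (others' best without Iris) − (others' welfare with Iris) = 233 − 221 = $12.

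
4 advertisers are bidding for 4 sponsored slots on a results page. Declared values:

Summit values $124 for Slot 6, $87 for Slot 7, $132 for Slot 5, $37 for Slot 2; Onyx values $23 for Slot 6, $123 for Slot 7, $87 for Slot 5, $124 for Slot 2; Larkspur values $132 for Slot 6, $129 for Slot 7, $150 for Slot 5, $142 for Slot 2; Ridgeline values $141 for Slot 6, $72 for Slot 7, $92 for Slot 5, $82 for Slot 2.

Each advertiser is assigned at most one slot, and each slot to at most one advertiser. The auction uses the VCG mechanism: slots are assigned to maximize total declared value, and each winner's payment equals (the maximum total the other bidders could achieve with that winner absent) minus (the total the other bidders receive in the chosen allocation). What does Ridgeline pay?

Ridgeline pays $1.

Efficient allocation: Summit→Slot 5 ($132), Onyx→Slot 7 ($123), Larkspur→Slot 2 ($142), Ridgeline→Slot 6 ($141); total welfare W = $538.
Ridgeline receives Slot 6 at value $141, so the others get W − 141 = $397.
Without Ridgeline: best allocation of the remaining 3 bidders over all 4 slots is Summit→Slot 6 ($124), Onyx→Slot 2 ($124), Larkspur→Slot 5 ($150), total $398.
VCG payment = (others' best without Ridgeline) − (others' welfare with Ridgeline) = 398 − 397 = $1.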